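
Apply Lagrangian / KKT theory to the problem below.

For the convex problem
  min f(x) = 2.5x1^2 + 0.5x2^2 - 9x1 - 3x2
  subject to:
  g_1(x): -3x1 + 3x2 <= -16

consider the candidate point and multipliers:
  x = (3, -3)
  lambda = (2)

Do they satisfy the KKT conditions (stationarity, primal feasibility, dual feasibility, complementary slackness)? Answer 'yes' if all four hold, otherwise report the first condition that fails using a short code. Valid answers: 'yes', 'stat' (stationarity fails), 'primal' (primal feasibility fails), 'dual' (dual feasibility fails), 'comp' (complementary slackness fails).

Gradient of f: grad f(x) = Q x + c = (6, -6)
Constraint values g_i(x) = a_i^T x - b_i:
  g_1((3, -3)) = -2
Stationarity residual: grad f(x) + sum_i lambda_i a_i = (0, 0)
  -> stationarity OK
Primal feasibility (all g_i <= 0): OK
Dual feasibility (all lambda_i >= 0): OK
Complementary slackness (lambda_i * g_i(x) = 0 for all i): FAILS

Verdict: the first failing condition is complementary_slackness -> comp.

comp


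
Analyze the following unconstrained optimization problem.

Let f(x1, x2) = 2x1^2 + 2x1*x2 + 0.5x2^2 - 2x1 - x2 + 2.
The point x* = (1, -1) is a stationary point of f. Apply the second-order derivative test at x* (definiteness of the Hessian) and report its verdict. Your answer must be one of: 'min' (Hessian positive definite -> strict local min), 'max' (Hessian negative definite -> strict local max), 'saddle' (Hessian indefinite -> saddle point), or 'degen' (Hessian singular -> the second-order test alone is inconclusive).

Compute the Hessian H = grad^2 f:
  H = [[4, 2], [2, 1]]
Verify stationarity: grad f(x*) = H x* + g = (0, 0).
Eigenvalues of H: 0, 5.
H has a zero eigenvalue (singular; positive semidefinite but not definite), so H is neither positive definite, negative definite, nor indefinite. The second-order test alone is inconclusive -> degen.
(Indeed, f is constant along the null direction of H through x*, so x* is not a strict local extremum.)

degen


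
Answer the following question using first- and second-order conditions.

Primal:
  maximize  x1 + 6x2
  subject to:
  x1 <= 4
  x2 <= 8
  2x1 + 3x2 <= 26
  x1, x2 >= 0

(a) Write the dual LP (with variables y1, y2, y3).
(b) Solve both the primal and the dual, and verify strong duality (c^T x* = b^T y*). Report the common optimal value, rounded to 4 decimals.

The standard primal-dual pair for 'max c^T x s.t. A x <= b, x >= 0' is:
  Dual:  min b^T y  s.t.  A^T y >= c,  y >= 0.

So the dual LP is:
  minimize  4y1 + 8y2 + 26y3
  subject to:
    y1 + 2y3 >= 1
    y2 + 3y3 >= 6
    y1, y2, y3 >= 0

Solving the primal: x* = (1, 8).
  primal value c^T x* = 49.
Solving the dual: y* = (0, 4.5, 0.5).
  dual value b^T y* = 49.
Strong duality: c^T x* = b^T y*. Confirmed.

49


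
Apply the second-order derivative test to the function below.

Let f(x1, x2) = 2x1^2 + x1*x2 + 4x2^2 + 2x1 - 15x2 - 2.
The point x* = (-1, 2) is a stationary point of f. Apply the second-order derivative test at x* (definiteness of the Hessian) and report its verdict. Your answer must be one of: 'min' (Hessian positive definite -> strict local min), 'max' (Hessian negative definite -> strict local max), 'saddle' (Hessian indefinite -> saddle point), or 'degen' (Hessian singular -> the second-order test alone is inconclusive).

Compute the Hessian H = grad^2 f:
  H = [[4, 1], [1, 8]]
Verify stationarity: grad f(x*) = H x* + g = (0, 0).
Eigenvalues of H: 3.7639, 8.2361.
Both eigenvalues > 0, so H is positive definite -> x* is a strict local min.

min


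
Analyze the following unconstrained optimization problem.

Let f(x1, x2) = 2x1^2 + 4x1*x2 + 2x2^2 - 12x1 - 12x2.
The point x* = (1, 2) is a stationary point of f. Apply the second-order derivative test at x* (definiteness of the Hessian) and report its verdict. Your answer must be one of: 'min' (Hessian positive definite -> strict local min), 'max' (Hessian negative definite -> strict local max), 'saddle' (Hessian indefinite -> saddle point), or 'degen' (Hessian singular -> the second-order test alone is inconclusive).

Compute the Hessian H = grad^2 f:
  H = [[4, 4], [4, 4]]
Verify stationarity: grad f(x*) = H x* + g = (0, 0).
Eigenvalues of H: 0, 8.
H has a zero eigenvalue (singular; positive semidefinite but not definite), so H is neither positive definite, negative definite, nor indefinite. The second-order test alone is inconclusive -> degen.
(Indeed, f is constant along the null direction of H through x*, so x* is not a strict local extremum.)

degen


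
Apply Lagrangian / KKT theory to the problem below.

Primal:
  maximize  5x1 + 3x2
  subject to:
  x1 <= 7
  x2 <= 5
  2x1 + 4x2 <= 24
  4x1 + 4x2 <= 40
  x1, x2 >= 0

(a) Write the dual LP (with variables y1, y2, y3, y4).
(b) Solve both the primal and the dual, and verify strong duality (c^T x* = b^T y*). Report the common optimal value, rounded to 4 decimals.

The standard primal-dual pair for 'max c^T x s.t. A x <= b, x >= 0' is:
  Dual:  min b^T y  s.t.  A^T y >= c,  y >= 0.

So the dual LP is:
  minimize  7y1 + 5y2 + 24y3 + 40y4
  subject to:
    y1 + 2y3 + 4y4 >= 5
    y2 + 4y3 + 4y4 >= 3
    y1, y2, y3, y4 >= 0

Solving the primal: x* = (7, 2.5).
  primal value c^T x* = 42.5.
Solving the dual: y* = (3.5, 0, 0.75, 0).
  dual value b^T y* = 42.5.
Strong duality: c^T x* = b^T y*. Confirmed.

42.5


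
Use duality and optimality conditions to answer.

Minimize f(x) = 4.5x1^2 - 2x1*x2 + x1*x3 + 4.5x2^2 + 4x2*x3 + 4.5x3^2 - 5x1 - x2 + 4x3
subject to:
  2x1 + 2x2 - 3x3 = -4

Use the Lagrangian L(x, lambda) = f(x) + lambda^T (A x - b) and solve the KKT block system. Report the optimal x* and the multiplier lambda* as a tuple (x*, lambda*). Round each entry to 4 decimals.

Form the Lagrangian:
  L(x, lambda) = (1/2) x^T Q x + c^T x + lambda^T (A x - b)
Stationarity (grad_x L = 0): Q x + c + A^T lambda = 0.
Primal feasibility: A x = b.

This gives the KKT block system:
  [ Q   A^T ] [ x     ]   [-c ]
  [ A    0  ] [ lambda ] = [ b ]

Solving the linear system:
  x*      = (-0.2063, -0.7582, 0.6904)
  lambda* = (2.3248)
  f(x*)   = 6.9251

x* = (-0.2063, -0.7582, 0.6904), lambda* = (2.3248)


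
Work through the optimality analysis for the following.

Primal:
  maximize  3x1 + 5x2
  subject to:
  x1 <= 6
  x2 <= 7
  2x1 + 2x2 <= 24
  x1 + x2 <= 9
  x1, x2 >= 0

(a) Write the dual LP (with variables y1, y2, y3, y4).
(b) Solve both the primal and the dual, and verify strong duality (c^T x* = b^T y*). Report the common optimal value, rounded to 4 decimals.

The standard primal-dual pair for 'max c^T x s.t. A x <= b, x >= 0' is:
  Dual:  min b^T y  s.t.  A^T y >= c,  y >= 0.

So the dual LP is:
  minimize  6y1 + 7y2 + 24y3 + 9y4
  subject to:
    y1 + 2y3 + y4 >= 3
    y2 + 2y3 + y4 >= 5
    y1, y2, y3, y4 >= 0

Solving the primal: x* = (2, 7).
  primal value c^T x* = 41.
Solving the dual: y* = (0, 2, 0, 3).
  dual value b^T y* = 41.
Strong duality: c^T x* = b^T y*. Confirmed.

41


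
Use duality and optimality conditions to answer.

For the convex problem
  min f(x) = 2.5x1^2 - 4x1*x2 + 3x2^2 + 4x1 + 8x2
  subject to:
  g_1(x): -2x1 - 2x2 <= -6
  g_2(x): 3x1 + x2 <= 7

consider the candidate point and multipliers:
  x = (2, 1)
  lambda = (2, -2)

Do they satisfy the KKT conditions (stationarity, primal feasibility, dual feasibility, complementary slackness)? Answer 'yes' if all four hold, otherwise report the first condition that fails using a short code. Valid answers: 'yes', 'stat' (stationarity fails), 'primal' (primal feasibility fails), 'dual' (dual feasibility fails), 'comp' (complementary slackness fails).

Gradient of f: grad f(x) = Q x + c = (10, 6)
Constraint values g_i(x) = a_i^T x - b_i:
  g_1((2, 1)) = 0
  g_2((2, 1)) = 0
Stationarity residual: grad f(x) + sum_i lambda_i a_i = (0, 0)
  -> stationarity OK
Primal feasibility (all g_i <= 0): OK
Dual feasibility (all lambda_i >= 0): FAILS
Complementary slackness (lambda_i * g_i(x) = 0 for all i): OK

Verdict: the first failing condition is dual_feasibility -> dual.

dual


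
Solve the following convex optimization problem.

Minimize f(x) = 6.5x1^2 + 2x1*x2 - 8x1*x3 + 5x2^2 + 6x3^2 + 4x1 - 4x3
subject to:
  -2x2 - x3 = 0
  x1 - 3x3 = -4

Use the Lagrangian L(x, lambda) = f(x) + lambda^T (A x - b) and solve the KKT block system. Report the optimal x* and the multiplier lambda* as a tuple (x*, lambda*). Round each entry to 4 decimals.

Form the Lagrangian:
  L(x, lambda) = (1/2) x^T Q x + c^T x + lambda^T (A x - b)
Stationarity (grad_x L = 0): Q x + c + A^T lambda = 0.
Primal feasibility: A x = b.

This gives the KKT block system:
  [ Q   A^T ] [ x     ]   [-c ]
  [ A    0  ] [ lambda ] = [ b ]

Solving the linear system:
  x*      = (0.3355, -0.7226, 1.4452)
  lambda* = (-3.2774, 4.6452)
  f(x*)   = 7.071

x* = (0.3355, -0.7226, 1.4452), lambda* = (-3.2774, 4.6452)


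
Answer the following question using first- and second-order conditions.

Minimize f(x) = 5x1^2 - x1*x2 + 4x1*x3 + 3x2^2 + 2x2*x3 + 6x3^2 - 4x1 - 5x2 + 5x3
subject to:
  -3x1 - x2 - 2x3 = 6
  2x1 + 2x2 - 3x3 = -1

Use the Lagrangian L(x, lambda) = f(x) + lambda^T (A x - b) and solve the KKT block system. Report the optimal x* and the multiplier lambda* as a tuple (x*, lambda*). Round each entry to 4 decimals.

Form the Lagrangian:
  L(x, lambda) = (1/2) x^T Q x + c^T x + lambda^T (A x - b)
Stationarity (grad_x L = 0): Q x + c + A^T lambda = 0.
Primal feasibility: A x = b.

This gives the KKT block system:
  [ Q   A^T ] [ x     ]   [-c ]
  [ A    0  ] [ lambda ] = [ b ]

Solving the linear system:
  x*      = (-1.3346, -0.3786, -0.8088)
  lambda* = (-6.3238, 0.6155)
  f(x*)   = 20.873

x* = (-1.3346, -0.3786, -0.8088), lambda* = (-6.3238, 0.6155)


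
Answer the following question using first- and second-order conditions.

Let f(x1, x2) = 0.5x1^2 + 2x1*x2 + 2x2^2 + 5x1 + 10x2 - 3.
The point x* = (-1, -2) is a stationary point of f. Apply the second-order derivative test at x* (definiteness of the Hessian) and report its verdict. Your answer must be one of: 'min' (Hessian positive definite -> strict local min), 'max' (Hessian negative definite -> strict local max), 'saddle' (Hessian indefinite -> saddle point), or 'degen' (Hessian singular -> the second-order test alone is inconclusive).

Compute the Hessian H = grad^2 f:
  H = [[1, 2], [2, 4]]
Verify stationarity: grad f(x*) = H x* + g = (0, 0).
Eigenvalues of H: 0, 5.
H has a zero eigenvalue (singular; positive semidefinite but not definite), so H is neither positive definite, negative definite, nor indefinite. The second-order test alone is inconclusive -> degen.
(Indeed, f is constant along the null direction of H through x*, so x* is not a strict local extremum.)

degen


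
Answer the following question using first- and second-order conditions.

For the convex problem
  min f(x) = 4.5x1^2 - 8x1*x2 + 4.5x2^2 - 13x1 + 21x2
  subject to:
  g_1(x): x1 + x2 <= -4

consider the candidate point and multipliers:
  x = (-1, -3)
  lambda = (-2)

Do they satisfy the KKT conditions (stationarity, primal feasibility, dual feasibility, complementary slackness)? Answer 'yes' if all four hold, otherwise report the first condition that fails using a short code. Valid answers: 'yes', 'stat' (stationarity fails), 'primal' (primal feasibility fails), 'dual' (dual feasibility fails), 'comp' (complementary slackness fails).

Gradient of f: grad f(x) = Q x + c = (2, 2)
Constraint values g_i(x) = a_i^T x - b_i:
  g_1((-1, -3)) = 0
Stationarity residual: grad f(x) + sum_i lambda_i a_i = (0, 0)
  -> stationarity OK
Primal feasibility (all g_i <= 0): OK
Dual feasibility (all lambda_i >= 0): FAILS
Complementary slackness (lambda_i * g_i(x) = 0 for all i): OK

Verdict: the first failing condition is dual_feasibility -> dual.

dual


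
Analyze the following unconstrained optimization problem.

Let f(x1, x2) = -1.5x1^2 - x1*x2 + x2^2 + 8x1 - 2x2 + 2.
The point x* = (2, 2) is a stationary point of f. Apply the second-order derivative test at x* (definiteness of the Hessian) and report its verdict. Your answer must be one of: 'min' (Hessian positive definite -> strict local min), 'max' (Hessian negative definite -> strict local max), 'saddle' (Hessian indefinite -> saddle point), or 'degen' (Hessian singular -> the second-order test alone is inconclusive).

Compute the Hessian H = grad^2 f:
  H = [[-3, -1], [-1, 2]]
Verify stationarity: grad f(x*) = H x* + g = (0, 0).
Eigenvalues of H: -3.1926, 2.1926.
Eigenvalues have mixed signs, so H is indefinite -> x* is a saddle point.

saddle


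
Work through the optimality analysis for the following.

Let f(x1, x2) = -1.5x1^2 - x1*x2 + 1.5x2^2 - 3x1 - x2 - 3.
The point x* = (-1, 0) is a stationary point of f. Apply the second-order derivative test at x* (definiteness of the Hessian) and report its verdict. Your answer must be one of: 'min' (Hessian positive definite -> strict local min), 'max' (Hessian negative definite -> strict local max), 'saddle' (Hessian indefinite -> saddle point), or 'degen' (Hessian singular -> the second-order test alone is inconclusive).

Compute the Hessian H = grad^2 f:
  H = [[-3, -1], [-1, 3]]
Verify stationarity: grad f(x*) = H x* + g = (0, 0).
Eigenvalues of H: -3.1623, 3.1623.
Eigenvalues have mixed signs, so H is indefinite -> x* is a saddle point.

saddle


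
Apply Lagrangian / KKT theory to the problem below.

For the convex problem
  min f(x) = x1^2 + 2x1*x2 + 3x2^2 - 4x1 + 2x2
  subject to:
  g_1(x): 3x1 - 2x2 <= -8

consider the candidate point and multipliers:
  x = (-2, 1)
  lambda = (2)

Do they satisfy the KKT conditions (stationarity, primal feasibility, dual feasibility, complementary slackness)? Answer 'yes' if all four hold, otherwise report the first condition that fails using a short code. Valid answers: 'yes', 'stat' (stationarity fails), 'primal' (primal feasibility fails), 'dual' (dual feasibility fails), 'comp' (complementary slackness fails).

Gradient of f: grad f(x) = Q x + c = (-6, 4)
Constraint values g_i(x) = a_i^T x - b_i:
  g_1((-2, 1)) = 0
Stationarity residual: grad f(x) + sum_i lambda_i a_i = (0, 0)
  -> stationarity OK
Primal feasibility (all g_i <= 0): OK
Dual feasibility (all lambda_i >= 0): OK
Complementary slackness (lambda_i * g_i(x) = 0 for all i): OK

Verdict: yes, KKT holds.

yes


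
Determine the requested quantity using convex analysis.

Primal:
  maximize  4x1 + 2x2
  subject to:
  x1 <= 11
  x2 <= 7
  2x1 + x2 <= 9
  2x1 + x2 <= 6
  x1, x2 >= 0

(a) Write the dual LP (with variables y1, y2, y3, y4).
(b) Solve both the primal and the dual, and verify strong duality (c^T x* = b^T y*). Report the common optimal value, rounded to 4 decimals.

The standard primal-dual pair for 'max c^T x s.t. A x <= b, x >= 0' is:
  Dual:  min b^T y  s.t.  A^T y >= c,  y >= 0.

So the dual LP is:
  minimize  11y1 + 7y2 + 9y3 + 6y4
  subject to:
    y1 + 2y3 + 2y4 >= 4
    y2 + y3 + y4 >= 2
    y1, y2, y3, y4 >= 0

Solving the primal: x* = (3, 0).
  primal value c^T x* = 12.
Solving the dual: y* = (0, 0, 0, 2).
  dual value b^T y* = 12.
Strong duality: c^T x* = b^T y*. Confirmed.

12


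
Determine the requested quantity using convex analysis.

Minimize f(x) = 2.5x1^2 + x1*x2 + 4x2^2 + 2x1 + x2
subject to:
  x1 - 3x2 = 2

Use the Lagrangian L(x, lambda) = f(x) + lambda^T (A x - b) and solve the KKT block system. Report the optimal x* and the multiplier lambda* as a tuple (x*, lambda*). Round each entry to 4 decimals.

Form the Lagrangian:
  L(x, lambda) = (1/2) x^T Q x + c^T x + lambda^T (A x - b)
Stationarity (grad_x L = 0): Q x + c + A^T lambda = 0.
Primal feasibility: A x = b.

This gives the KKT block system:
  [ Q   A^T ] [ x     ]   [-c ]
  [ A    0  ] [ lambda ] = [ b ]

Solving the linear system:
  x*      = (0.0169, -0.661)
  lambda* = (-1.4237)
  f(x*)   = 1.1102

x* = (0.0169, -0.661), lambda* = (-1.4237)


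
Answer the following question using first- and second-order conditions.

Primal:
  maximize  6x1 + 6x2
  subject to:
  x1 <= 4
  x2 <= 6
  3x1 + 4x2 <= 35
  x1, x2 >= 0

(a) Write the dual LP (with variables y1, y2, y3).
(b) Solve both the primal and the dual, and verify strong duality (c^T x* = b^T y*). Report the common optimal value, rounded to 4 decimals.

The standard primal-dual pair for 'max c^T x s.t. A x <= b, x >= 0' is:
  Dual:  min b^T y  s.t.  A^T y >= c,  y >= 0.

So the dual LP is:
  minimize  4y1 + 6y2 + 35y3
  subject to:
    y1 + 3y3 >= 6
    y2 + 4y3 >= 6
    y1, y2, y3 >= 0

Solving the primal: x* = (4, 5.75).
  primal value c^T x* = 58.5.
Solving the dual: y* = (1.5, 0, 1.5).
  dual value b^T y* = 58.5.
Strong duality: c^T x* = b^T y*. Confirmed.

58.5


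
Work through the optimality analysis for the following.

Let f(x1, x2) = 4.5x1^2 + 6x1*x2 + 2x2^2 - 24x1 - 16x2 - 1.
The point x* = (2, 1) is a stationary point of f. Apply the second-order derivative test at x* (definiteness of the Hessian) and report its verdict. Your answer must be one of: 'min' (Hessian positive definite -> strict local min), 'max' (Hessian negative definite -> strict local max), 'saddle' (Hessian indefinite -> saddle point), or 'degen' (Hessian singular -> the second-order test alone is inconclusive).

Compute the Hessian H = grad^2 f:
  H = [[9, 6], [6, 4]]
Verify stationarity: grad f(x*) = H x* + g = (0, 0).
Eigenvalues of H: 0, 13.
H has a zero eigenvalue (singular; positive semidefinite but not definite), so H is neither positive definite, negative definite, nor indefinite. The second-order test alone is inconclusive -> degen.
(Indeed, f is constant along the null direction of H through x*, so x* is not a strict local extremum.)

degen


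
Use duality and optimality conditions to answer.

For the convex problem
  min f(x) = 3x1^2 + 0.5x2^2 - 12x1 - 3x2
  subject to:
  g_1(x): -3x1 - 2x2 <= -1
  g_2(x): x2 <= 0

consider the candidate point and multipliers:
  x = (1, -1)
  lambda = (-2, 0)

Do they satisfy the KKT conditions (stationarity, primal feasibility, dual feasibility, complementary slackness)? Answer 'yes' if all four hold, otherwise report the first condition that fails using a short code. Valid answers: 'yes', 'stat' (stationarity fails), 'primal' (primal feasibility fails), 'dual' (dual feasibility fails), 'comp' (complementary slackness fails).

Gradient of f: grad f(x) = Q x + c = (-6, -4)
Constraint values g_i(x) = a_i^T x - b_i:
  g_1((1, -1)) = 0
  g_2((1, -1)) = -1
Stationarity residual: grad f(x) + sum_i lambda_i a_i = (0, 0)
  -> stationarity OK
Primal feasibility (all g_i <= 0): OK
Dual feasibility (all lambda_i >= 0): FAILS
Complementary slackness (lambda_i * g_i(x) = 0 for all i): OK

Verdict: the first failing condition is dual_feasibility -> dual.

dual


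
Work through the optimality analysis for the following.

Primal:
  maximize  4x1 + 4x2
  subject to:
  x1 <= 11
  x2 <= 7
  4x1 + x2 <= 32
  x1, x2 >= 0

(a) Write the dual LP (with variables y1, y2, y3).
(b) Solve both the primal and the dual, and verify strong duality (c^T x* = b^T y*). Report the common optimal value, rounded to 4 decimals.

The standard primal-dual pair for 'max c^T x s.t. A x <= b, x >= 0' is:
  Dual:  min b^T y  s.t.  A^T y >= c,  y >= 0.

So the dual LP is:
  minimize  11y1 + 7y2 + 32y3
  subject to:
    y1 + 4y3 >= 4
    y2 + y3 >= 4
    y1, y2, y3 >= 0

Solving the primal: x* = (6.25, 7).
  primal value c^T x* = 53.
Solving the dual: y* = (0, 3, 1).
  dual value b^T y* = 53.
Strong duality: c^T x* = b^T y*. Confirmed.

53


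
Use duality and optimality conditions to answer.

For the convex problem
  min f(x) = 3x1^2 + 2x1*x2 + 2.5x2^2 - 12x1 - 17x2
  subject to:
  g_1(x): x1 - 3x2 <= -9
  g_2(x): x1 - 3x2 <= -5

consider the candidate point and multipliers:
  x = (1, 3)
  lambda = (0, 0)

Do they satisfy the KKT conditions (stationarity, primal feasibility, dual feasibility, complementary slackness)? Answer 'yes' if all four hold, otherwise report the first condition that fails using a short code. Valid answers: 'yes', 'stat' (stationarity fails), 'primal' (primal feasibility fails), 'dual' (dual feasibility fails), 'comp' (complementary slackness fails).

Gradient of f: grad f(x) = Q x + c = (0, 0)
Constraint values g_i(x) = a_i^T x - b_i:
  g_1((1, 3)) = 1
  g_2((1, 3)) = -3
Stationarity residual: grad f(x) + sum_i lambda_i a_i = (0, 0)
  -> stationarity OK
Primal feasibility (all g_i <= 0): FAILS
Dual feasibility (all lambda_i >= 0): OK
Complementary slackness (lambda_i * g_i(x) = 0 for all i): OK

Verdict: the first failing condition is primal_feasibility -> primal.

primal


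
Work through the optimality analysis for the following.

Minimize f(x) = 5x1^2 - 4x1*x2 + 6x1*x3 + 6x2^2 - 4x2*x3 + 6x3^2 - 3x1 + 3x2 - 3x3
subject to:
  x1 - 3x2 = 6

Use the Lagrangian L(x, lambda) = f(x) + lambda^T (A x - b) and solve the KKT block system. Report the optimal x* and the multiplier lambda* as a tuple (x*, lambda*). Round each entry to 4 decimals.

Form the Lagrangian:
  L(x, lambda) = (1/2) x^T Q x + c^T x + lambda^T (A x - b)
Stationarity (grad_x L = 0): Q x + c + A^T lambda = 0.
Primal feasibility: A x = b.

This gives the KKT block system:
  [ Q   A^T ] [ x     ]   [-c ]
  [ A    0  ] [ lambda ] = [ b ]

Solving the linear system:
  x*      = (0.5757, -1.8081, -0.6405)
  lambda* = (-6.1459)
  f(x*)   = 15.823

x* = (0.5757, -1.8081, -0.6405), lambda* = (-6.1459)


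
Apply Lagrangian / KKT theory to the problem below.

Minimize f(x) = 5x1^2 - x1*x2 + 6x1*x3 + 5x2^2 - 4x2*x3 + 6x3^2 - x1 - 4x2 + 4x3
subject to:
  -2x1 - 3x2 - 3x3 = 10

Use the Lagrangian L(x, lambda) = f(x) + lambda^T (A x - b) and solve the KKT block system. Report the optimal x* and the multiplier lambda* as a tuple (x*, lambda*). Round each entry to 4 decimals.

Form the Lagrangian:
  L(x, lambda) = (1/2) x^T Q x + c^T x + lambda^T (A x - b)
Stationarity (grad_x L = 0): Q x + c + A^T lambda = 0.
Primal feasibility: A x = b.

This gives the KKT block system:
  [ Q   A^T ] [ x     ]   [-c ]
  [ A    0  ] [ lambda ] = [ b ]

Solving the linear system:
  x*      = (0.369, -1.5562, -2.0231)
  lambda* = (-3.9462)
  f(x*)   = 18.6127

x* = (0.369, -1.5562, -2.0231), lambda* = (-3.9462)


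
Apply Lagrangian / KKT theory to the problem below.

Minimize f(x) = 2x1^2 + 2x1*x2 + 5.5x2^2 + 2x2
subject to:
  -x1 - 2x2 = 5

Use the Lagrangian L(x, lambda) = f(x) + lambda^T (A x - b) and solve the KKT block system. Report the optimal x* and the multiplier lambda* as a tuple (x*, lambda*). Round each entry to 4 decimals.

Form the Lagrangian:
  L(x, lambda) = (1/2) x^T Q x + c^T x + lambda^T (A x - b)
Stationarity (grad_x L = 0): Q x + c + A^T lambda = 0.
Primal feasibility: A x = b.

This gives the KKT block system:
  [ Q   A^T ] [ x     ]   [-c ]
  [ A    0  ] [ lambda ] = [ b ]

Solving the linear system:
  x*      = (-1.6316, -1.6842)
  lambda* = (-9.8947)
  f(x*)   = 23.0526

x* = (-1.6316, -1.6842), lambda* = (-9.8947)


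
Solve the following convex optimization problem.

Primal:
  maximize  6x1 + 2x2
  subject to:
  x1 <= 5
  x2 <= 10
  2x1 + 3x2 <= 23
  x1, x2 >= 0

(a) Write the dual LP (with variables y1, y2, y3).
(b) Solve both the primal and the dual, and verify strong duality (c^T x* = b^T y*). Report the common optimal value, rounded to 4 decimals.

The standard primal-dual pair for 'max c^T x s.t. A x <= b, x >= 0' is:
  Dual:  min b^T y  s.t.  A^T y >= c,  y >= 0.

So the dual LP is:
  minimize  5y1 + 10y2 + 23y3
  subject to:
    y1 + 2y3 >= 6
    y2 + 3y3 >= 2
    y1, y2, y3 >= 0

Solving the primal: x* = (5, 4.3333).
  primal value c^T x* = 38.6667.
Solving the dual: y* = (4.6667, 0, 0.6667).
  dual value b^T y* = 38.6667.
Strong duality: c^T x* = b^T y*. Confirmed.

38.6667


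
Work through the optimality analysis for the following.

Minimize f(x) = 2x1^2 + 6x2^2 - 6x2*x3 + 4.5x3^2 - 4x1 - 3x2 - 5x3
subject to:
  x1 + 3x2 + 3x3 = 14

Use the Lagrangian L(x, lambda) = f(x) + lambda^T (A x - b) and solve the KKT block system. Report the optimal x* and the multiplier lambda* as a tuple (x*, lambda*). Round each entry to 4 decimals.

Form the Lagrangian:
  L(x, lambda) = (1/2) x^T Q x + c^T x + lambda^T (A x - b)
Stationarity (grad_x L = 0): Q x + c + A^T lambda = 0.
Primal feasibility: A x = b.

This gives the KKT block system:
  [ Q   A^T ] [ x     ]   [-c ]
  [ A    0  ] [ lambda ] = [ b ]

Solving the linear system:
  x*      = (1.4214, 1.8452, 2.3476)
  lambda* = (-1.6857)
  f(x*)   = 0.3202

x* = (1.4214, 1.8452, 2.3476), lambda* = (-1.6857)


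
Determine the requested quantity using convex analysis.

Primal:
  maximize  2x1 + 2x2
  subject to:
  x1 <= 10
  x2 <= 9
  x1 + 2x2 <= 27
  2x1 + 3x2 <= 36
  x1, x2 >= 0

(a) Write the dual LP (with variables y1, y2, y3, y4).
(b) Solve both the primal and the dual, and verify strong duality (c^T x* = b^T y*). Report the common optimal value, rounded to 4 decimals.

The standard primal-dual pair for 'max c^T x s.t. A x <= b, x >= 0' is:
  Dual:  min b^T y  s.t.  A^T y >= c,  y >= 0.

So the dual LP is:
  minimize  10y1 + 9y2 + 27y3 + 36y4
  subject to:
    y1 + y3 + 2y4 >= 2
    y2 + 2y3 + 3y4 >= 2
    y1, y2, y3, y4 >= 0

Solving the primal: x* = (10, 5.3333).
  primal value c^T x* = 30.6667.
Solving the dual: y* = (0.6667, 0, 0, 0.6667).
  dual value b^T y* = 30.6667.
Strong duality: c^T x* = b^T y*. Confirmed.

30.6667


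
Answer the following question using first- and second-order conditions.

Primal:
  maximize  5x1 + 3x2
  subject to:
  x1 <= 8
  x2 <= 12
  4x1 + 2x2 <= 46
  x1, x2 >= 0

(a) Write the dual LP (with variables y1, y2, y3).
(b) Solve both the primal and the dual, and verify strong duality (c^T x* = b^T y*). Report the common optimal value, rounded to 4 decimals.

The standard primal-dual pair for 'max c^T x s.t. A x <= b, x >= 0' is:
  Dual:  min b^T y  s.t.  A^T y >= c,  y >= 0.

So the dual LP is:
  minimize  8y1 + 12y2 + 46y3
  subject to:
    y1 + 4y3 >= 5
    y2 + 2y3 >= 3
    y1, y2, y3 >= 0

Solving the primal: x* = (5.5, 12).
  primal value c^T x* = 63.5.
Solving the dual: y* = (0, 0.5, 1.25).
  dual value b^T y* = 63.5.
Strong duality: c^T x* = b^T y*. Confirmed.

63.5


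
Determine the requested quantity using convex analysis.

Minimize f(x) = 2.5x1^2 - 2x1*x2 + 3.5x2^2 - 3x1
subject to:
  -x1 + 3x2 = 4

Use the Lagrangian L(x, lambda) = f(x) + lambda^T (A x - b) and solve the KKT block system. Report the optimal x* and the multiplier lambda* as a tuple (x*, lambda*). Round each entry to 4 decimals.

Form the Lagrangian:
  L(x, lambda) = (1/2) x^T Q x + c^T x + lambda^T (A x - b)
Stationarity (grad_x L = 0): Q x + c + A^T lambda = 0.
Primal feasibility: A x = b.

This gives the KKT block system:
  [ Q   A^T ] [ x     ]   [-c ]
  [ A    0  ] [ lambda ] = [ b ]

Solving the linear system:
  x*      = (0.575, 1.525)
  lambda* = (-3.175)
  f(x*)   = 5.4875

x* = (0.575, 1.525), lambda* = (-3.175)


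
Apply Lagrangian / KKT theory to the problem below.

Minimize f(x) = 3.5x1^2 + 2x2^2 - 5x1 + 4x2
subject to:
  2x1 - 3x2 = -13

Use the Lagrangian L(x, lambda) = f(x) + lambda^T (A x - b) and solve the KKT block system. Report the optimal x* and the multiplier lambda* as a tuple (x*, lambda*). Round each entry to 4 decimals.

Form the Lagrangian:
  L(x, lambda) = (1/2) x^T Q x + c^T x + lambda^T (A x - b)
Stationarity (grad_x L = 0): Q x + c + A^T lambda = 0.
Primal feasibility: A x = b.

This gives the KKT block system:
  [ Q   A^T ] [ x     ]   [-c ]
  [ A    0  ] [ lambda ] = [ b ]

Solving the linear system:
  x*      = (-1.0506, 3.6329)
  lambda* = (6.1772)
  f(x*)   = 50.0443

x* = (-1.0506, 3.6329), lambda* = (6.1772)


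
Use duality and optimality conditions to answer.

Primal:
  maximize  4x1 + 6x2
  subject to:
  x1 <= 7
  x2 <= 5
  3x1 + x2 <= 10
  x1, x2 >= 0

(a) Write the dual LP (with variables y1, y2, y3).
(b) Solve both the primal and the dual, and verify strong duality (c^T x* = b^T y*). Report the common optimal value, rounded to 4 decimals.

The standard primal-dual pair for 'max c^T x s.t. A x <= b, x >= 0' is:
  Dual:  min b^T y  s.t.  A^T y >= c,  y >= 0.

So the dual LP is:
  minimize  7y1 + 5y2 + 10y3
  subject to:
    y1 + 3y3 >= 4
    y2 + y3 >= 6
    y1, y2, y3 >= 0

Solving the primal: x* = (1.6667, 5).
  primal value c^T x* = 36.6667.
Solving the dual: y* = (0, 4.6667, 1.3333).
  dual value b^T y* = 36.6667.
Strong duality: c^T x* = b^T y*. Confirmed.

36.6667


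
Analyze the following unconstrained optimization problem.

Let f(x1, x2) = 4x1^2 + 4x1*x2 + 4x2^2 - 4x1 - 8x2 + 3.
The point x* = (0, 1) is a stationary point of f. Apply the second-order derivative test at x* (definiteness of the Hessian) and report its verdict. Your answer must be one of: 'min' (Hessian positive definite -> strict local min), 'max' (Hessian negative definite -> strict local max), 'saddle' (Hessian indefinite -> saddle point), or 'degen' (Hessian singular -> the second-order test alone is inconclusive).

Compute the Hessian H = grad^2 f:
  H = [[8, 4], [4, 8]]
Verify stationarity: grad f(x*) = H x* + g = (0, 0).
Eigenvalues of H: 4, 12.
Both eigenvalues > 0, so H is positive definite -> x* is a strict local min.

min


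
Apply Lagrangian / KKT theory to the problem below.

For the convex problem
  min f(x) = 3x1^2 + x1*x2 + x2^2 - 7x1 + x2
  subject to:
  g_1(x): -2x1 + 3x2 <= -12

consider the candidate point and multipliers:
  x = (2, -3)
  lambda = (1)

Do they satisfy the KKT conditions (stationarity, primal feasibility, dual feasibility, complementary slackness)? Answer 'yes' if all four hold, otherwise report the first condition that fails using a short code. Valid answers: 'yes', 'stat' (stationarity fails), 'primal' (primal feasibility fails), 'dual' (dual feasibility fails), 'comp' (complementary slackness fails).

Gradient of f: grad f(x) = Q x + c = (2, -3)
Constraint values g_i(x) = a_i^T x - b_i:
  g_1((2, -3)) = -1
Stationarity residual: grad f(x) + sum_i lambda_i a_i = (0, 0)
  -> stationarity OK
Primal feasibility (all g_i <= 0): OK
Dual feasibility (all lambda_i >= 0): OK
Complementary slackness (lambda_i * g_i(x) = 0 for all i): FAILS

Verdict: the first failing condition is complementary_slackness -> comp.

comp


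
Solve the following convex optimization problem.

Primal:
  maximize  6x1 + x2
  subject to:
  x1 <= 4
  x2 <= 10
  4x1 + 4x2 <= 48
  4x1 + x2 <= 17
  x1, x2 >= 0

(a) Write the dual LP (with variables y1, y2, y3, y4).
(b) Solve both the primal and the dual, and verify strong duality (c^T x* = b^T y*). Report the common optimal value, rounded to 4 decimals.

The standard primal-dual pair for 'max c^T x s.t. A x <= b, x >= 0' is:
  Dual:  min b^T y  s.t.  A^T y >= c,  y >= 0.

So the dual LP is:
  minimize  4y1 + 10y2 + 48y3 + 17y4
  subject to:
    y1 + 4y3 + 4y4 >= 6
    y2 + 4y3 + y4 >= 1
    y1, y2, y3, y4 >= 0

Solving the primal: x* = (4, 1).
  primal value c^T x* = 25.
Solving the dual: y* = (2, 0, 0, 1).
  dual value b^T y* = 25.
Strong duality: c^T x* = b^T y*. Confirmed.

25


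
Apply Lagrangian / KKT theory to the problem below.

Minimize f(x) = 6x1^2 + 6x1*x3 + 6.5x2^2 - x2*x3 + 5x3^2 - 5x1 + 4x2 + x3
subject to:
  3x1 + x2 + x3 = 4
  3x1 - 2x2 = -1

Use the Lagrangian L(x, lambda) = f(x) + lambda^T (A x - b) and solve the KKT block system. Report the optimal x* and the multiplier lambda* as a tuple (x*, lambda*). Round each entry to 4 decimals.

Form the Lagrangian:
  L(x, lambda) = (1/2) x^T Q x + c^T x + lambda^T (A x - b)
Stationarity (grad_x L = 0): Q x + c + A^T lambda = 0.
Primal feasibility: A x = b.

This gives the KKT block system:
  [ Q   A^T ] [ x     ]   [-c ]
  [ A    0  ] [ lambda ] = [ b ]

Solving the linear system:
  x*      = (0.6556, 1.4834, 0.5498)
  lambda* = (-8.9483, 6.893)
  f(x*)   = 22.9459

x* = (0.6556, 1.4834, 0.5498), lambda* = (-8.9483, 6.893)


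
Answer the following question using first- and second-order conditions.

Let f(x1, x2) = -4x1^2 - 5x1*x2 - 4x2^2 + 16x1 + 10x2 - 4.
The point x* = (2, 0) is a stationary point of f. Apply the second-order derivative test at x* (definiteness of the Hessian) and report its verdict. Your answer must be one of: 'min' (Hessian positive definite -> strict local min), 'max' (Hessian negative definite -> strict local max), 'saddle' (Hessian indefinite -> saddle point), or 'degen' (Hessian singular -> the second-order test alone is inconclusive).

Compute the Hessian H = grad^2 f:
  H = [[-8, -5], [-5, -8]]
Verify stationarity: grad f(x*) = H x* + g = (0, 0).
Eigenvalues of H: -13, -3.
Both eigenvalues < 0, so H is negative definite -> x* is a strict local max.

max


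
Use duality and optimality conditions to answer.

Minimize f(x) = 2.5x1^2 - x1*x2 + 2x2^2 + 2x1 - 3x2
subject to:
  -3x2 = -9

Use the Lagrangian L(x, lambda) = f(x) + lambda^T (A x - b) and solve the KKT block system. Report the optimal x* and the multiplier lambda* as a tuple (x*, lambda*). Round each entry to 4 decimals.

Form the Lagrangian:
  L(x, lambda) = (1/2) x^T Q x + c^T x + lambda^T (A x - b)
Stationarity (grad_x L = 0): Q x + c + A^T lambda = 0.
Primal feasibility: A x = b.

This gives the KKT block system:
  [ Q   A^T ] [ x     ]   [-c ]
  [ A    0  ] [ lambda ] = [ b ]

Solving the linear system:
  x*      = (0.2, 3)
  lambda* = (2.9333)
  f(x*)   = 8.9

x* = (0.2, 3), lambda* = (2.9333)


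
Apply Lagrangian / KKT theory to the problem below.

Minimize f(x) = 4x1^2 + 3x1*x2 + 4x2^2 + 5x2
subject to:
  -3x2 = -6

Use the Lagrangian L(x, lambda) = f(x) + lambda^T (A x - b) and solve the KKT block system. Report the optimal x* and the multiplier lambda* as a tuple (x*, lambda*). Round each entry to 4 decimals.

Form the Lagrangian:
  L(x, lambda) = (1/2) x^T Q x + c^T x + lambda^T (A x - b)
Stationarity (grad_x L = 0): Q x + c + A^T lambda = 0.
Primal feasibility: A x = b.

This gives the KKT block system:
  [ Q   A^T ] [ x     ]   [-c ]
  [ A    0  ] [ lambda ] = [ b ]

Solving the linear system:
  x*      = (-0.75, 2)
  lambda* = (6.25)
  f(x*)   = 23.75

x* = (-0.75, 2), lambda* = (6.25)


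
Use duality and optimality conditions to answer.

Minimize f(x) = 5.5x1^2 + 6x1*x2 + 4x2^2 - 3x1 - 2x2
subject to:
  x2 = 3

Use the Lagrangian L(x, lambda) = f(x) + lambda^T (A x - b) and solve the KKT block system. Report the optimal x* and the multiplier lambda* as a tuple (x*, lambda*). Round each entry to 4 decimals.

Form the Lagrangian:
  L(x, lambda) = (1/2) x^T Q x + c^T x + lambda^T (A x - b)
Stationarity (grad_x L = 0): Q x + c + A^T lambda = 0.
Primal feasibility: A x = b.

This gives the KKT block system:
  [ Q   A^T ] [ x     ]   [-c ]
  [ A    0  ] [ lambda ] = [ b ]

Solving the linear system:
  x*      = (-1.3636, 3)
  lambda* = (-13.8182)
  f(x*)   = 19.7727

x* = (-1.3636, 3), lambda* = (-13.8182)


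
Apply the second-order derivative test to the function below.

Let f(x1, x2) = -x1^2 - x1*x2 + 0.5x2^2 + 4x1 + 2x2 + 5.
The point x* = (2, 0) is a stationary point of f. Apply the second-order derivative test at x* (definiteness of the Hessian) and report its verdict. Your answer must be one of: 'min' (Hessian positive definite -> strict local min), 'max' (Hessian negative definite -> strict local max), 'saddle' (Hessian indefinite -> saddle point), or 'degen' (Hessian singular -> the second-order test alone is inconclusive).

Compute the Hessian H = grad^2 f:
  H = [[-2, -1], [-1, 1]]
Verify stationarity: grad f(x*) = H x* + g = (0, 0).
Eigenvalues of H: -2.3028, 1.3028.
Eigenvalues have mixed signs, so H is indefinite -> x* is a saddle point.

saddle


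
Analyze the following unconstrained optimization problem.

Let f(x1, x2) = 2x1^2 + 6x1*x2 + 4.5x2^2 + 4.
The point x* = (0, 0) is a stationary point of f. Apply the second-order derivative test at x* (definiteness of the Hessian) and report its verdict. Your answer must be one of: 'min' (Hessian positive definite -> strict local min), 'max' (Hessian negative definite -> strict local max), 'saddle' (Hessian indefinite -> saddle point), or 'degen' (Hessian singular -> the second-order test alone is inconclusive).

Compute the Hessian H = grad^2 f:
  H = [[4, 6], [6, 9]]
Verify stationarity: grad f(x*) = H x* + g = (0, 0).
Eigenvalues of H: 0, 13.
H has a zero eigenvalue (singular; positive semidefinite but not definite), so H is neither positive definite, negative definite, nor indefinite. The second-order test alone is inconclusive -> degen.
(Indeed, f is constant along the null direction of H through x*, so x* is not a strict local extremum.)

degen


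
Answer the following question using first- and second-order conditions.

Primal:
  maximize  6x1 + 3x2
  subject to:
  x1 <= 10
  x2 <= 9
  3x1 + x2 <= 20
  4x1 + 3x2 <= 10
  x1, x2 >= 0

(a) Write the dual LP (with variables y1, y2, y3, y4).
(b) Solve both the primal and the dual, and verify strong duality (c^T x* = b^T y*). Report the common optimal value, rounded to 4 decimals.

The standard primal-dual pair for 'max c^T x s.t. A x <= b, x >= 0' is:
  Dual:  min b^T y  s.t.  A^T y >= c,  y >= 0.

So the dual LP is:
  minimize  10y1 + 9y2 + 20y3 + 10y4
  subject to:
    y1 + 3y3 + 4y4 >= 6
    y2 + y3 + 3y4 >= 3
    y1, y2, y3, y4 >= 0

Solving the primal: x* = (2.5, 0).
  primal value c^T x* = 15.
Solving the dual: y* = (0, 0, 0, 1.5).
  dual value b^T y* = 15.
Strong duality: c^T x* = b^T y*. Confirmed.

15


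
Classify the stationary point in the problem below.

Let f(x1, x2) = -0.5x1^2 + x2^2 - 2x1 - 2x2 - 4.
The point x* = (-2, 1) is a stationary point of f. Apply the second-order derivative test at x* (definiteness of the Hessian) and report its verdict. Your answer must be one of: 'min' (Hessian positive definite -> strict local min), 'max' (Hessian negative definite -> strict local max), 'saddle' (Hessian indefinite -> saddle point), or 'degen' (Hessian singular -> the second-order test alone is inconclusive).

Compute the Hessian H = grad^2 f:
  H = [[-1, 0], [0, 2]]
Verify stationarity: grad f(x*) = H x* + g = (0, 0).
Eigenvalues of H: -1, 2.
Eigenvalues have mixed signs, so H is indefinite -> x* is a saddle point.

saddle


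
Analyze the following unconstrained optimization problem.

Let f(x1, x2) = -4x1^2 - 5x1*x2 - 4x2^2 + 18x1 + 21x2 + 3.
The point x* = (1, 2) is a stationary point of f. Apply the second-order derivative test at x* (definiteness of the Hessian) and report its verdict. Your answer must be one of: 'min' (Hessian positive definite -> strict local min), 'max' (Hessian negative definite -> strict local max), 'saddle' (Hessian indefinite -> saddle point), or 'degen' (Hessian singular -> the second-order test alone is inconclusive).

Compute the Hessian H = grad^2 f:
  H = [[-8, -5], [-5, -8]]
Verify stationarity: grad f(x*) = H x* + g = (0, 0).
Eigenvalues of H: -13, -3.
Both eigenvalues < 0, so H is negative definite -> x* is a strict local max.

max


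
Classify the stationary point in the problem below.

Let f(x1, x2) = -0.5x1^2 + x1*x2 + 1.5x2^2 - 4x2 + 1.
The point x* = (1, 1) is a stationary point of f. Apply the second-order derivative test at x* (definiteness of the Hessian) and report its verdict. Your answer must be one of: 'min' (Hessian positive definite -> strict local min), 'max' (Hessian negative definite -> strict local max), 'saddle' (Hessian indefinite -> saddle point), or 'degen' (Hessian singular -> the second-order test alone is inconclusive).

Compute the Hessian H = grad^2 f:
  H = [[-1, 1], [1, 3]]
Verify stationarity: grad f(x*) = H x* + g = (0, 0).
Eigenvalues of H: -1.2361, 3.2361.
Eigenvalues have mixed signs, so H is indefinite -> x* is a saddle point.

saddle


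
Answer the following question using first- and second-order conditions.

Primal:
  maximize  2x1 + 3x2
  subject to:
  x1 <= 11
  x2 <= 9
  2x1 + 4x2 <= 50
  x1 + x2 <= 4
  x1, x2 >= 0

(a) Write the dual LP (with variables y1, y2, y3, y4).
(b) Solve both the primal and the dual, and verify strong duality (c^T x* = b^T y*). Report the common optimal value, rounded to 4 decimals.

The standard primal-dual pair for 'max c^T x s.t. A x <= b, x >= 0' is:
  Dual:  min b^T y  s.t.  A^T y >= c,  y >= 0.

So the dual LP is:
  minimize  11y1 + 9y2 + 50y3 + 4y4
  subject to:
    y1 + 2y3 + y4 >= 2
    y2 + 4y3 + y4 >= 3
    y1, y2, y3, y4 >= 0

Solving the primal: x* = (0, 4).
  primal value c^T x* = 12.
Solving the dual: y* = (0, 0, 0, 3).
  dual value b^T y* = 12.
Strong duality: c^T x* = b^T y*. Confirmed.

12


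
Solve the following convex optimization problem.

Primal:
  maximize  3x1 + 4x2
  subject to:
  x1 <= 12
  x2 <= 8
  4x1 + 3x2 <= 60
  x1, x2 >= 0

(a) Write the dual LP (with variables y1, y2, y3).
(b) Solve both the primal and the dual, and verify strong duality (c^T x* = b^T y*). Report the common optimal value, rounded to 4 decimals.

The standard primal-dual pair for 'max c^T x s.t. A x <= b, x >= 0' is:
  Dual:  min b^T y  s.t.  A^T y >= c,  y >= 0.

So the dual LP is:
  minimize  12y1 + 8y2 + 60y3
  subject to:
    y1 + 4y3 >= 3
    y2 + 3y3 >= 4
    y1, y2, y3 >= 0

Solving the primal: x* = (9, 8).
  primal value c^T x* = 59.
Solving the dual: y* = (0, 1.75, 0.75).
  dual value b^T y* = 59.
Strong duality: c^T x* = b^T y*. Confirmed.

59
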